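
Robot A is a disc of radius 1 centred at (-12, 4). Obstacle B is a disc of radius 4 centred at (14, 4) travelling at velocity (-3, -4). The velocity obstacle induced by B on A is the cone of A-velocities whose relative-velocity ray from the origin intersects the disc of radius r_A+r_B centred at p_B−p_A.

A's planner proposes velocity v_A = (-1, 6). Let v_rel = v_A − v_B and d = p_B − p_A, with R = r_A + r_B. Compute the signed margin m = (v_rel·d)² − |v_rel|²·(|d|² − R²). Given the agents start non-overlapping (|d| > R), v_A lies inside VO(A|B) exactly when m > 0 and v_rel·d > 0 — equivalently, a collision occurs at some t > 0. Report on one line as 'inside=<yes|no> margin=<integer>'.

d = (26, 0),  |d|² = 676;  R = 1+4 = 5,  c = 676−5² = 651
v_rel = (2, 10),  |v_rel|² = 104;  v_rel·d = (2)·(26) + (10)·(0) = 52
104·t² − 104·t + 651 = 0  ⇒  m = 52² − 104·651 = -65000
m = -65000 < 0,  v_rel·d = 52 > 0  ⇒  outside

inside=no margin=-65000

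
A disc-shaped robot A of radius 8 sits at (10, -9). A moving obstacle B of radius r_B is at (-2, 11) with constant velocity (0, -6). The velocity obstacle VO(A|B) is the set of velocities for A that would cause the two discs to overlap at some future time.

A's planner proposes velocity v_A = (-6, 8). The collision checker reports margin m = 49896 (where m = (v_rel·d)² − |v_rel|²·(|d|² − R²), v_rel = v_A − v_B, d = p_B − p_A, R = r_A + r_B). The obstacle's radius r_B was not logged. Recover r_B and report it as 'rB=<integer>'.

m = 49896
d = (-12, 20);  v_rel = (-6, 14),  |v_rel|² = 232
v_rel×d = (-6)·(20) − (14)·(-12) = 48
since m = R²·232 − 48²:  R² = (2304 + 49896) / 232 = 225
R = √225 = 15  ⇒  r_B = 15 − 8 = 7

rB=7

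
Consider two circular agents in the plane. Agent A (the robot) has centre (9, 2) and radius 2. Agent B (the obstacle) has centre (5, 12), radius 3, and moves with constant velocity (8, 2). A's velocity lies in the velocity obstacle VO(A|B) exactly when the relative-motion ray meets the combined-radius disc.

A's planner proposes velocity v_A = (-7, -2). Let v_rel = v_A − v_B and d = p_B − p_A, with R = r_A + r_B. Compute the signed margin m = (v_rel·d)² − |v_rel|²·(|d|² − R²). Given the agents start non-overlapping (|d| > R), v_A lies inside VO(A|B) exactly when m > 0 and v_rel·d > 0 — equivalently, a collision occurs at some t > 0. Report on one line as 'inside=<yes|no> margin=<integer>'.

d = (-4, 10),  |d|² = 116;  R = 2+3 = 5,  c = 116−5² = 91
v_rel = (-15, -4),  |v_rel|² = 241;  v_rel·d = (-15)·(-4) + (-4)·(10) = 20
241·t² − 40·t + 91 = 0  ⇒  m = 20² − 241·91 = -21531
m = -21531 < 0,  v_rel·d = 20 > 0  ⇒  outside

inside=no margin=-21531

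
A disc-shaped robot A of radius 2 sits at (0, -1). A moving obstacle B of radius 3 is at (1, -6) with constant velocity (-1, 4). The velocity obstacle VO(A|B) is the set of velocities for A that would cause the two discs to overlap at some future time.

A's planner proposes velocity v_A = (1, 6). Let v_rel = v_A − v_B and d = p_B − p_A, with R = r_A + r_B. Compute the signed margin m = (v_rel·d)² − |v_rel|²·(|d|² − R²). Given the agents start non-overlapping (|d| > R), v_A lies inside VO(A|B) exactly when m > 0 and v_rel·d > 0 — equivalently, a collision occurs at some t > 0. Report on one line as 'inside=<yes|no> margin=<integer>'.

d = (1, -5),  |d|² = 26;  R = 2+3 = 5,  c = 26−5² = 1
v_rel = (2, 2),  |v_rel|² = 8;  v_rel·d = (2)·(1) + (2)·(-5) = -8
8·t² + 16·t + 1 = 0  ⇒  m = (-8)² − 8·1 = 56
m = 56 > 0,  v_rel·d = -8 < 0  ⇒  outside

inside=no margin=56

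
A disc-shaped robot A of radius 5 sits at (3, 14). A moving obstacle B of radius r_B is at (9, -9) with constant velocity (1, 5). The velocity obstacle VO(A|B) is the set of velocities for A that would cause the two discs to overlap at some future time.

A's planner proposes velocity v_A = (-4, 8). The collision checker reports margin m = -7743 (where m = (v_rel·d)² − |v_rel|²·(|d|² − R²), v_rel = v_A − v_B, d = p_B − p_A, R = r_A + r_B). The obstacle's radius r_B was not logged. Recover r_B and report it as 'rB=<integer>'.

m = -7743
d = (6, -23);  v_rel = (-5, 3),  |v_rel|² = 34
v_rel×d = (-5)·(-23) − (3)·(6) = 97
since m = R²·34 − 97²:  R² = (9409 + -7743) / 34 = 49
R = √49 = 7  ⇒  r_B = 7 − 5 = 2

rB=2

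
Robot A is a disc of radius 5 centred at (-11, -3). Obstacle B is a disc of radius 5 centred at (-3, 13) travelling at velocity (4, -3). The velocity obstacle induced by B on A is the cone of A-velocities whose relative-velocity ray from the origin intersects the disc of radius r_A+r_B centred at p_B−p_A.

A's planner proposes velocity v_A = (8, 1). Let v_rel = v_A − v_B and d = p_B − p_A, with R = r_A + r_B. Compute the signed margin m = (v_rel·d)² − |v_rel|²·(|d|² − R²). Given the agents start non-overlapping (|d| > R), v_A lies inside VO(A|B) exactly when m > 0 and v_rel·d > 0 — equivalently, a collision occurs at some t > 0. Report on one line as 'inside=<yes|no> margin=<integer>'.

d = (8, 16),  |d|² = 320;  R = 5+5 = 10,  c = 320−10² = 220
v_rel = (4, 4),  |v_rel|² = 32;  v_rel·d = (4)·(8) + (4)·(16) = 96
32·t² − 192·t + 220 = 0  ⇒  m = 96² − 32·220 = 2176
m = 2176 > 0,  v_rel·d = 96 > 0  ⇒  inside

inside=yes margin=2176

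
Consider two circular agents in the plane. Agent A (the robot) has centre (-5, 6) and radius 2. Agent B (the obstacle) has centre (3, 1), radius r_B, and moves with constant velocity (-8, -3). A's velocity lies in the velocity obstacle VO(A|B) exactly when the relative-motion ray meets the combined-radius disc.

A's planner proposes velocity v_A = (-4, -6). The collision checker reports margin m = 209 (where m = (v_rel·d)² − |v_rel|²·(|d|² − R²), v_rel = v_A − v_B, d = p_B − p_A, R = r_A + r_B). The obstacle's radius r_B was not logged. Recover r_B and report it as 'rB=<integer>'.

m = 209
d = (8, -5);  v_rel = (4, -3),  |v_rel|² = 25
v_rel×d = (4)·(-5) − (-3)·(8) = 4
since m = R²·25 − 4²:  R² = (16 + 209) / 25 = 9
R = √9 = 3  ⇒  r_B = 3 − 2 = 1

rB=1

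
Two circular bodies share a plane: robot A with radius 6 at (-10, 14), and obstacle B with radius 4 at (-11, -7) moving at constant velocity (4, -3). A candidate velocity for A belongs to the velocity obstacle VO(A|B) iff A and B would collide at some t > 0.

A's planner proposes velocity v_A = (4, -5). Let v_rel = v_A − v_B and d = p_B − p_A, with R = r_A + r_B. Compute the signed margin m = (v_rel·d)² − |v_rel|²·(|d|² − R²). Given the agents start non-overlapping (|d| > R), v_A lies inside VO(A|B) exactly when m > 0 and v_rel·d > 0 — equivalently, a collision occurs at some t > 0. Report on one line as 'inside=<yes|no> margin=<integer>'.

d = (-1, -21),  |d|² = 442;  R = 6+4 = 10,  c = 442−10² = 342
v_rel = (0, -2),  |v_rel|² = 4;  v_rel·d = (0)·(-1) + (-2)·(-21) = 42
4·t² − 84·t + 342 = 0  ⇒  m = 42² − 4·342 = 396
m = 396 > 0,  v_rel·d = 42 > 0  ⇒  inside

inside=yes margin=396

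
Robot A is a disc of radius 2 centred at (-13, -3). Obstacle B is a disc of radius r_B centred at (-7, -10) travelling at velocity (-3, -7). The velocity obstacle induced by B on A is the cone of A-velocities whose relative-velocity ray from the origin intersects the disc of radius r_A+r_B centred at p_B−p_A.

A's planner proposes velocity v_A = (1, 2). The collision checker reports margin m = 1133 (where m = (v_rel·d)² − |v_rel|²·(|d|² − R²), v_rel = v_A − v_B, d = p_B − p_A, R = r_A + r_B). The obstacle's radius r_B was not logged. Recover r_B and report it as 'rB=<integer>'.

m = 1133
d = (6, -7);  v_rel = (4, 9),  |v_rel|² = 97
v_rel×d = (4)·(-7) − (9)·(6) = -82
since m = R²·97 − (-82)²:  R² = (6724 + 1133) / 97 = 81
R = √81 = 9  ⇒  r_B = 9 − 2 = 7

rB=7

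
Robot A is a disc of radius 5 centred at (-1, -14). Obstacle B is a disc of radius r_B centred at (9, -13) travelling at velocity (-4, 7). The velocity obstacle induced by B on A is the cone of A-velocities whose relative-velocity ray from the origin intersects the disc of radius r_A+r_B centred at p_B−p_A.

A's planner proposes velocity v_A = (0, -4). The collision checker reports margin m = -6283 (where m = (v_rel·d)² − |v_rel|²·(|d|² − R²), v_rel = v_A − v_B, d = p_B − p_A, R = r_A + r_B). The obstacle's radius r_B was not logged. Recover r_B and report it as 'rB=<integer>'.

m = -6283
d = (10, 1);  v_rel = (4, -11),  |v_rel|² = 137
v_rel×d = (4)·(1) − (-11)·(10) = 114
since m = R²·137 − 114²:  R² = (12996 + -6283) / 137 = 49
R = √49 = 7  ⇒  r_B = 7 − 5 = 2

rB=2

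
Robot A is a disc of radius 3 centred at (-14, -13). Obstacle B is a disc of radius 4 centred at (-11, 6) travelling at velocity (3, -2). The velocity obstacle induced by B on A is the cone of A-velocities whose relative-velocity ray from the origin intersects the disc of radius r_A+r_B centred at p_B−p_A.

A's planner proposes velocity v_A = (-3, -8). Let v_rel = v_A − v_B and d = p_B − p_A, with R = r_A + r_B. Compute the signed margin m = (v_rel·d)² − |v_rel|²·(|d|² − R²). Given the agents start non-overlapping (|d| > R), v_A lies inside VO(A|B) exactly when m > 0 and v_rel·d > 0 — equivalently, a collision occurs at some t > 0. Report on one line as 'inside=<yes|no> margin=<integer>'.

d = (3, 19),  |d|² = 370;  R = 3+4 = 7,  c = 370−7² = 321
v_rel = (-6, -6),  |v_rel|² = 72;  v_rel·d = (-6)·(3) + (-6)·(19) = -132
72·t² + 264·t + 321 = 0  ⇒  m = (-132)² − 72·321 = -5688
m = -5688 < 0,  v_rel·d = -132 < 0  ⇒  outside

inside=no margin=-5688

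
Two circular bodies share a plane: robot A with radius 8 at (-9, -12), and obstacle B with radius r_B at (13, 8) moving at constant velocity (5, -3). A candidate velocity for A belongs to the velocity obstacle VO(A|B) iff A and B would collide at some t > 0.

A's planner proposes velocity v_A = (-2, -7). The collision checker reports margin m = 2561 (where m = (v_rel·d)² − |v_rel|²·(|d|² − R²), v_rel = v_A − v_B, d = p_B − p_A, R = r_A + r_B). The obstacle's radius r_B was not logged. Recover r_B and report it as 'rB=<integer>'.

m = 2561
d = (22, 20);  v_rel = (-7, -4),  |v_rel|² = 65
v_rel×d = (-7)·(20) − (-4)·(22) = -52
since m = R²·65 − (-52)²:  R² = (2704 + 2561) / 65 = 81
R = √81 = 9  ⇒  r_B = 9 − 8 = 1

rB=1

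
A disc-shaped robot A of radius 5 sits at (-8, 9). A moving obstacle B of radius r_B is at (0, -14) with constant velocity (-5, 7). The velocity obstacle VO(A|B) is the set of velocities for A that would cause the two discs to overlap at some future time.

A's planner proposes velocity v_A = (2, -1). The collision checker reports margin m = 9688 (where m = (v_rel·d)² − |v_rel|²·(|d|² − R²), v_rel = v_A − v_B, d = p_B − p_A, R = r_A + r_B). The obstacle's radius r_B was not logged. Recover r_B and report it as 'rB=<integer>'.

m = 9688
d = (8, -23);  v_rel = (7, -8),  |v_rel|² = 113
v_rel×d = (7)·(-23) − (-8)·(8) = -97
since m = R²·113 − (-97)²:  R² = (9409 + 9688) / 113 = 169
R = √169 = 13  ⇒  r_B = 13 − 5 = 8

rB=8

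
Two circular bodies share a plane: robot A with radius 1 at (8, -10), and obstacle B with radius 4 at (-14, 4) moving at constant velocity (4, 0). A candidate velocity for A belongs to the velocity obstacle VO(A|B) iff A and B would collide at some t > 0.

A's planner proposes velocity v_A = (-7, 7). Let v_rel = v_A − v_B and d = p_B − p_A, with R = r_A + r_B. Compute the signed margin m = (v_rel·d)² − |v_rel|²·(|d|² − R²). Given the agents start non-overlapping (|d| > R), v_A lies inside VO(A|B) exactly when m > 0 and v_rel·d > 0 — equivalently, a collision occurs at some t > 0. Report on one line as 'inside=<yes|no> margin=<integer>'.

d = (-22, 14),  |d|² = 680;  R = 1+4 = 5,  c = 680−5² = 655
v_rel = (-11, 7),  |v_rel|² = 170;  v_rel·d = (-11)·(-22) + (7)·(14) = 340
170·t² − 680·t + 655 = 0  ⇒  m = 340² − 170·655 = 4250
m = 4250 > 0,  v_rel·d = 340 > 0  ⇒  inside

inside=yes margin=4250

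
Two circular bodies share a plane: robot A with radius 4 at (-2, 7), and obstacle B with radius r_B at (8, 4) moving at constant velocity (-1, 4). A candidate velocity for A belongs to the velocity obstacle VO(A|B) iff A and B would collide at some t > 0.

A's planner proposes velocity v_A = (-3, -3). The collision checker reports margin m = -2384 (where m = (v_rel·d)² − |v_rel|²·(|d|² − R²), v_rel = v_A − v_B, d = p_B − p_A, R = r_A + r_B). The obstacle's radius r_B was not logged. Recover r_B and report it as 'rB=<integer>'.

m = -2384
d = (10, -3);  v_rel = (-2, -7),  |v_rel|² = 53
v_rel×d = (-2)·(-3) − (-7)·(10) = 76
since m = R²·53 − 76²:  R² = (5776 + -2384) / 53 = 64
R = √64 = 8  ⇒  r_B = 8 − 4 = 4

rB=4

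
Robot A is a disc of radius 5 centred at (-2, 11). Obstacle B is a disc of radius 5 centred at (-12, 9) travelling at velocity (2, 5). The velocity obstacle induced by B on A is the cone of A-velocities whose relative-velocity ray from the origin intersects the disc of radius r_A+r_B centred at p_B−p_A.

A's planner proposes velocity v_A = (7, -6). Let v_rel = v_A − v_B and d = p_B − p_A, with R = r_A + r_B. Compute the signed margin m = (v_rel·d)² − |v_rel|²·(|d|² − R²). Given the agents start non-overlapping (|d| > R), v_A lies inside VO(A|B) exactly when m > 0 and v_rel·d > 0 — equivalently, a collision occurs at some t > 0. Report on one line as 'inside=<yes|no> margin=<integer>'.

d = (-10, -2),  |d|² = 104;  R = 5+5 = 10,  c = 104−10² = 4
v_rel = (5, -11),  |v_rel|² = 146;  v_rel·d = (5)·(-10) + (-11)·(-2) = -28
146·t² + 56·t + 4 = 0  ⇒  m = (-28)² − 146·4 = 200
m = 200 > 0,  v_rel·d = -28 < 0  ⇒  outside

inside=no margin=200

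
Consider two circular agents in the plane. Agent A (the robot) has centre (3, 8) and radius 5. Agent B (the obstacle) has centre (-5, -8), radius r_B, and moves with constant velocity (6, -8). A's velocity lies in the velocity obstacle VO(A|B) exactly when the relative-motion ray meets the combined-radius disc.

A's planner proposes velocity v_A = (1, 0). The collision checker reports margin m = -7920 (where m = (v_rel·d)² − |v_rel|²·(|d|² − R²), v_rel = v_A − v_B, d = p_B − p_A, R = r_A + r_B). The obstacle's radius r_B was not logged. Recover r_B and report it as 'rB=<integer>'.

m = -7920
d = (-8, -16);  v_rel = (-5, 8),  |v_rel|² = 89
v_rel×d = (-5)·(-16) − (8)·(-8) = 144
since m = R²·89 − 144²:  R² = (20736 + -7920) / 89 = 144
R = √144 = 12  ⇒  r_B = 12 − 5 = 7

rB=7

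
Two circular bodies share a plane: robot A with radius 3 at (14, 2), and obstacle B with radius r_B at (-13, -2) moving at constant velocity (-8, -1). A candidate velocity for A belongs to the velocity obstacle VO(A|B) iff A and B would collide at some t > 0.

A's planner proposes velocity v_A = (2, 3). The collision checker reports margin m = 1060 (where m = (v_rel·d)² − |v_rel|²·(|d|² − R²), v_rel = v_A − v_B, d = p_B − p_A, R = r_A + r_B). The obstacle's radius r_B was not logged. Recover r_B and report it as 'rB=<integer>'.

m = 1060
d = (-27, -4);  v_rel = (10, 4),  |v_rel|² = 116
v_rel×d = (10)·(-4) − (4)·(-27) = 68
since m = R²·116 − 68²:  R² = (4624 + 1060) / 116 = 49
R = √49 = 7  ⇒  r_B = 7 − 3 = 4

rB=4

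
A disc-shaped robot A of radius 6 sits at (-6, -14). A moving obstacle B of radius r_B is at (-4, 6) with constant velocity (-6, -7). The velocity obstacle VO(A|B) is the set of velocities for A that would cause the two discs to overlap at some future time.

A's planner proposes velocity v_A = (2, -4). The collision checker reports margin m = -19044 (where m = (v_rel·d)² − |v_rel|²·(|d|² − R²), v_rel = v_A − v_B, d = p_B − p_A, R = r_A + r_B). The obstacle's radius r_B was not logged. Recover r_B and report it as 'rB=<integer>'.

m = -19044
d = (2, 20);  v_rel = (8, 3),  |v_rel|² = 73
v_rel×d = (8)·(20) − (3)·(2) = 154
since m = R²·73 − 154²:  R² = (23716 + -19044) / 73 = 64
R = √64 = 8  ⇒  r_B = 8 − 6 = 2

rB=2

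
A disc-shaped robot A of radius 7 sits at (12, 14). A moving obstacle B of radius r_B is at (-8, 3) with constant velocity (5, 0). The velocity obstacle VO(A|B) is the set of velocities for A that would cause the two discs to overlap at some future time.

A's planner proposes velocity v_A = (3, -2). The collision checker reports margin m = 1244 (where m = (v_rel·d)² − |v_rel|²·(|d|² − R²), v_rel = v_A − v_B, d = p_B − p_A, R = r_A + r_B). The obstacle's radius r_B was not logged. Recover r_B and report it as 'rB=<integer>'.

m = 1244
d = (-20, -11);  v_rel = (-2, -2),  |v_rel|² = 8
v_rel×d = (-2)·(-11) − (-2)·(-20) = -18
since m = R²·8 − (-18)²:  R² = (324 + 1244) / 8 = 196
R = √196 = 14  ⇒  r_B = 14 − 7 = 7

rB=7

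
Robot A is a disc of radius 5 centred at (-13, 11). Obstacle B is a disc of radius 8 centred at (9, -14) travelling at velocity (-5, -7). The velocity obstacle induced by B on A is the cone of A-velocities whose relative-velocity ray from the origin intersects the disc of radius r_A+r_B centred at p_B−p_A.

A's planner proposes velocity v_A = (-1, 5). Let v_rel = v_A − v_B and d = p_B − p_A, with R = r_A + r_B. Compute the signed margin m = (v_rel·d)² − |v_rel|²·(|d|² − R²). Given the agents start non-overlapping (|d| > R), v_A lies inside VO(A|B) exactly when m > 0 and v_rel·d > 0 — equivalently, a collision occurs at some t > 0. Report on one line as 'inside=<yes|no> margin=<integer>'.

d = (22, -25),  |d|² = 1109;  R = 5+8 = 13,  c = 1109−13² = 940
v_rel = (4, 12),  |v_rel|² = 160;  v_rel·d = (4)·(22) + (12)·(-25) = -212
160·t² + 424·t + 940 = 0  ⇒  m = (-212)² − 160·940 = -105456
m = -105456 < 0,  v_rel·d = -212 < 0  ⇒  outside

inside=no margin=-105456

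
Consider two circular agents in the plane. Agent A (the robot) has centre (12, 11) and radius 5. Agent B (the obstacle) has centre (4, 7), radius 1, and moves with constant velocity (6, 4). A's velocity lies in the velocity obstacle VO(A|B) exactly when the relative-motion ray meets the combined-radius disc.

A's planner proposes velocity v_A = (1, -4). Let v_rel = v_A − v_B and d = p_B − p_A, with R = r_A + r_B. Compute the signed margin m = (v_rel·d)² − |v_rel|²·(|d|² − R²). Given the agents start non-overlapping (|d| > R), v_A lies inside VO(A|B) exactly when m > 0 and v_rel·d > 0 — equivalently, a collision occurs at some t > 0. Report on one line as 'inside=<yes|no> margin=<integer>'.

d = (-8, -4),  |d|² = 80;  R = 5+1 = 6,  c = 80−6² = 44
v_rel = (-5, -8),  |v_rel|² = 89;  v_rel·d = (-5)·(-8) + (-8)·(-4) = 72
89·t² − 144·t + 44 = 0  ⇒  m = 72² − 89·44 = 1268
m = 1268 > 0,  v_rel·d = 72 > 0  ⇒  inside

inside=yes margin=1268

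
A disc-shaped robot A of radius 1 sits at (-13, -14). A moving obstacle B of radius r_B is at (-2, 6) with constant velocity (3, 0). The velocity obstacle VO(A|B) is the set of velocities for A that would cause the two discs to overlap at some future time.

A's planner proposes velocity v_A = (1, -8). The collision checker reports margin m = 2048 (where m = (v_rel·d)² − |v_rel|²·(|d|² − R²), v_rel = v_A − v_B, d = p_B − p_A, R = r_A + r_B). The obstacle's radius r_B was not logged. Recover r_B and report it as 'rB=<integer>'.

m = 2048
d = (11, 20);  v_rel = (-2, -8),  |v_rel|² = 68
v_rel×d = (-2)·(20) − (-8)·(11) = 48
since m = R²·68 − 48²:  R² = (2304 + 2048) / 68 = 64
R = √64 = 8  ⇒  r_B = 8 − 1 = 7

rB=7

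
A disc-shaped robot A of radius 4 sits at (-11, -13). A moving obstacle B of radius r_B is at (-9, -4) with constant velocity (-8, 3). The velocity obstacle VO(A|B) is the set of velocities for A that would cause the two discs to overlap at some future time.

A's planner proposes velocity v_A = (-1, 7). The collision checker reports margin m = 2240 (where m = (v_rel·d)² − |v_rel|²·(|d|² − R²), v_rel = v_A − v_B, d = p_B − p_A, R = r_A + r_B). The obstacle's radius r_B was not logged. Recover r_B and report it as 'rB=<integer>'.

m = 2240
d = (2, 9);  v_rel = (7, 4),  |v_rel|² = 65
v_rel×d = (7)·(9) − (4)·(2) = 55
since m = R²·65 − 55²:  R² = (3025 + 2240) / 65 = 81
R = √81 = 9  ⇒  r_B = 9 − 4 = 5

rB=5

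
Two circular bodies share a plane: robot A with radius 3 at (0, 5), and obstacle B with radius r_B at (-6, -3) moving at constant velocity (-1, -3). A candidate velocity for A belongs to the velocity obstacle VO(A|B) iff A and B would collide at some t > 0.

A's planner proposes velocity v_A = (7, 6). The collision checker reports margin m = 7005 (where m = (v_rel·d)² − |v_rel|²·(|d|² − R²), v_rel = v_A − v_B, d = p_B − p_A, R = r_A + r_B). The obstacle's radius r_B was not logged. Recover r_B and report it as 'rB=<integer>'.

m = 7005
d = (-6, -8);  v_rel = (8, 9),  |v_rel|² = 145
v_rel×d = (8)·(-8) − (9)·(-6) = -10
since m = R²·145 − (-10)²:  R² = (100 + 7005) / 145 = 49
R = √49 = 7  ⇒  r_B = 7 − 3 = 4

rB=4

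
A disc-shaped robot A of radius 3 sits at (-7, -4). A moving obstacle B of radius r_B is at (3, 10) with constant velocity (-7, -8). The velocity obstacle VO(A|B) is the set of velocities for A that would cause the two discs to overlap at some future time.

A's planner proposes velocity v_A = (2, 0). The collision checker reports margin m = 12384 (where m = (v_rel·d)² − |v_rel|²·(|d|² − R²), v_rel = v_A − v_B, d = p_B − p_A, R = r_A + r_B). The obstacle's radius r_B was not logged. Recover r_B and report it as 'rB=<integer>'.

m = 12384
d = (10, 14);  v_rel = (9, 8),  |v_rel|² = 145
v_rel×d = (9)·(14) − (8)·(10) = 46
since m = R²·145 − 46²:  R² = (2116 + 12384) / 145 = 100
R = √100 = 10  ⇒  r_B = 10 − 3 = 7

rB=7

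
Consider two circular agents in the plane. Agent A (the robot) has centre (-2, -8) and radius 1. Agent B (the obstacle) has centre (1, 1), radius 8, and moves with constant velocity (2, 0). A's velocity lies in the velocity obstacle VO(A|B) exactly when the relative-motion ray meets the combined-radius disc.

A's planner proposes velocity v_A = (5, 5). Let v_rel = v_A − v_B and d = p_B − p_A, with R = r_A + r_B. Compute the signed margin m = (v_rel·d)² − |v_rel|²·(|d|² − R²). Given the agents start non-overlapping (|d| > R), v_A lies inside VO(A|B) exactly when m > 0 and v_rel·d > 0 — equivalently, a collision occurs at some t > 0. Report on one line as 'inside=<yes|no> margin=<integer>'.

d = (3, 9),  |d|² = 90;  R = 1+8 = 9,  c = 90−9² = 9
v_rel = (3, 5),  |v_rel|² = 34;  v_rel·d = (3)·(3) + (5)·(9) = 54
34·t² − 108·t + 9 = 0  ⇒  m = 54² − 34·9 = 2610
m = 2610 > 0,  v_rel·d = 54 > 0  ⇒  inside

inside=yes margin=2610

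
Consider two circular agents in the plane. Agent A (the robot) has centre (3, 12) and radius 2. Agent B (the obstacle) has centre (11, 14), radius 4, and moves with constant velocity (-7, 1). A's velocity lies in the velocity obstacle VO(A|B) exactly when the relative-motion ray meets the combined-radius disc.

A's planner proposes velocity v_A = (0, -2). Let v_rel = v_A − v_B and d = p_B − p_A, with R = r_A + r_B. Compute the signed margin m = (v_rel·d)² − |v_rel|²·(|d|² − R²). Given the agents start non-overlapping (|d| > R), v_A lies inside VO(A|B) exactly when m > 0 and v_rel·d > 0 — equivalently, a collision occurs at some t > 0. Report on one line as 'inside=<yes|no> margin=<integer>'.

d = (8, 2),  |d|² = 68;  R = 2+4 = 6,  c = 68−6² = 32
v_rel = (7, -3),  |v_rel|² = 58;  v_rel·d = (7)·(8) + (-3)·(2) = 50
58·t² − 100·t + 32 = 0  ⇒  m = 50² − 58·32 = 644
m = 644 > 0,  v_rel·d = 50 > 0  ⇒  inside

inside=yes margin=644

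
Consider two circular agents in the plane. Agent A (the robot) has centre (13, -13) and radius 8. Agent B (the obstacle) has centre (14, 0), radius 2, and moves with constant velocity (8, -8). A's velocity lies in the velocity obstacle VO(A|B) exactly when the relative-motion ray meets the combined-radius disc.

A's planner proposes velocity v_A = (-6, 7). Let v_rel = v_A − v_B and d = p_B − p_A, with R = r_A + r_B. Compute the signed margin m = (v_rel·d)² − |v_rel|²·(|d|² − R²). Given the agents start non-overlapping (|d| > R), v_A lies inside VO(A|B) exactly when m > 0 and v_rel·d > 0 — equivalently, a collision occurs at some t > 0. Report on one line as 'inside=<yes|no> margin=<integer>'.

d = (1, 13),  |d|² = 170;  R = 8+2 = 10,  c = 170−10² = 70
v_rel = (-14, 15),  |v_rel|² = 421;  v_rel·d = (-14)·(1) + (15)·(13) = 181
421·t² − 362·t + 70 = 0  ⇒  m = 181² − 421·70 = 3291
m = 3291 > 0,  v_rel·d = 181 > 0  ⇒  inside

inside=yes margin=3291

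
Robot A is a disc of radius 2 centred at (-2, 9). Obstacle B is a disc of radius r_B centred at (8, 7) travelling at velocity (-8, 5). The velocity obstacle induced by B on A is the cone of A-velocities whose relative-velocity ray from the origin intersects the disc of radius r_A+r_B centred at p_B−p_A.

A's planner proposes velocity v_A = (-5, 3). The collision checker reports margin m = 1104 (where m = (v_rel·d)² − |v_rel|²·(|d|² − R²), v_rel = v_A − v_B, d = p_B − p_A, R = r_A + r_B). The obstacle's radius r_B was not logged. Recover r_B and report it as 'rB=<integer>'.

m = 1104
d = (10, -2);  v_rel = (3, -2),  |v_rel|² = 13
v_rel×d = (3)·(-2) − (-2)·(10) = 14
since m = R²·13 − 14²:  R² = (196 + 1104) / 13 = 100
R = √100 = 10  ⇒  r_B = 10 − 2 = 8

rB=8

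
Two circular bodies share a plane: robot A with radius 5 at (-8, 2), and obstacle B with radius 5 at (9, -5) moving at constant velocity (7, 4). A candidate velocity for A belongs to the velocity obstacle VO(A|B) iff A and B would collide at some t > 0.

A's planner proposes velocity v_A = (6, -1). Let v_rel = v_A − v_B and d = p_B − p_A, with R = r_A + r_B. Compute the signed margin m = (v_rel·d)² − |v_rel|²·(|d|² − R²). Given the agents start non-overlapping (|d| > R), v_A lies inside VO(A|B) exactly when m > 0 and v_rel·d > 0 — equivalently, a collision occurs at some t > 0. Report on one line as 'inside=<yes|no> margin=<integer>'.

d = (17, -7),  |d|² = 338;  R = 5+5 = 10,  c = 338−10² = 238
v_rel = (-1, -5),  |v_rel|² = 26;  v_rel·d = (-1)·(17) + (-5)·(-7) = 18
26·t² − 36·t + 238 = 0  ⇒  m = 18² − 26·238 = -5864
m = -5864 < 0,  v_rel·d = 18 > 0  ⇒  outside

inside=no margin=-5864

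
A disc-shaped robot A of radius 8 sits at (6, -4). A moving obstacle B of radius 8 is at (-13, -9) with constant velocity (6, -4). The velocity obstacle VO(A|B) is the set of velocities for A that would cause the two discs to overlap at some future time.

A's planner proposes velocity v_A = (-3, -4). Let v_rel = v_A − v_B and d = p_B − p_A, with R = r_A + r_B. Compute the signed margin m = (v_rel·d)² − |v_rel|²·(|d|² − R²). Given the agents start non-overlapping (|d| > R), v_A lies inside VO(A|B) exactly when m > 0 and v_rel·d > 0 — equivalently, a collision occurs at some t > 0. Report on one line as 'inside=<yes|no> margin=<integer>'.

d = (-19, -5),  |d|² = 386;  R = 8+8 = 16,  c = 386−16² = 130
v_rel = (-9, 0),  |v_rel|² = 81;  v_rel·d = (-9)·(-19) + (0)·(-5) = 171
81·t² − 342·t + 130 = 0  ⇒  m = 171² − 81·130 = 18711
m = 18711 > 0,  v_rel·d = 171 > 0  ⇒  inside

inside=yes margin=18711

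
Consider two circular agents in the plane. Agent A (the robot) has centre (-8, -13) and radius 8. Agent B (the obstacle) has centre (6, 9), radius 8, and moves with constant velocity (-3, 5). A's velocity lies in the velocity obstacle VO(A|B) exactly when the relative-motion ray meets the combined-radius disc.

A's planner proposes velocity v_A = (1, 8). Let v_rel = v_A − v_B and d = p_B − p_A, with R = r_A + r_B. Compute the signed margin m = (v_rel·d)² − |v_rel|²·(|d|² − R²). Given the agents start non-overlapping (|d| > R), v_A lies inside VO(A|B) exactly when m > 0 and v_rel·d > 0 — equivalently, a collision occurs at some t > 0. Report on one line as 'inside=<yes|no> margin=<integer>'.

d = (14, 22),  |d|² = 680;  R = 8+8 = 16,  c = 680−16² = 424
v_rel = (4, 3),  |v_rel|² = 25;  v_rel·d = (4)·(14) + (3)·(22) = 122
25·t² − 244·t + 424 = 0  ⇒  m = 122² − 25·424 = 4284
m = 4284 > 0,  v_rel·d = 122 > 0  ⇒  inside

inside=yes margin=4284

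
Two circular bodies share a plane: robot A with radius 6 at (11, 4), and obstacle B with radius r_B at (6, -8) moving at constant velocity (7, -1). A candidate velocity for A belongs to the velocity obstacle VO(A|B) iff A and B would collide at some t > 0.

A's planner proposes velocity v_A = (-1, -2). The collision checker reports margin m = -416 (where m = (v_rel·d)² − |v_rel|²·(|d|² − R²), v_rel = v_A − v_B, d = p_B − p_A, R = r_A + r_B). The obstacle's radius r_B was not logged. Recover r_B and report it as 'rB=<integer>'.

m = -416
d = (-5, -12);  v_rel = (-8, -1),  |v_rel|² = 65
v_rel×d = (-8)·(-12) − (-1)·(-5) = 91
since m = R²·65 − 91²:  R² = (8281 + -416) / 65 = 121
R = √121 = 11  ⇒  r_B = 11 − 6 = 5

rB=5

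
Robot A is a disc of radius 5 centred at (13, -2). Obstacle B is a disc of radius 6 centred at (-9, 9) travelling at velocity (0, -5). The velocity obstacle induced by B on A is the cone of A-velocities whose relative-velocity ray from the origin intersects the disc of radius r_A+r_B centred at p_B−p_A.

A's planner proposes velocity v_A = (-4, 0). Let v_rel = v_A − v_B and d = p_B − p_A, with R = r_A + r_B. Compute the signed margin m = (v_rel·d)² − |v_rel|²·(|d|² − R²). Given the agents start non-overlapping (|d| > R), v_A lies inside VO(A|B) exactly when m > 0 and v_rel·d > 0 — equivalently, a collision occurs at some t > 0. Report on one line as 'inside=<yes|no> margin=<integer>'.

d = (-22, 11),  |d|² = 605;  R = 5+6 = 11,  c = 605−11² = 484
v_rel = (-4, 5),  |v_rel|² = 41;  v_rel·d = (-4)·(-22) + (5)·(11) = 143
41·t² − 286·t + 484 = 0  ⇒  m = 143² − 41·484 = 605
m = 605 > 0,  v_rel·d = 143 > 0  ⇒  inside

inside=yes margin=605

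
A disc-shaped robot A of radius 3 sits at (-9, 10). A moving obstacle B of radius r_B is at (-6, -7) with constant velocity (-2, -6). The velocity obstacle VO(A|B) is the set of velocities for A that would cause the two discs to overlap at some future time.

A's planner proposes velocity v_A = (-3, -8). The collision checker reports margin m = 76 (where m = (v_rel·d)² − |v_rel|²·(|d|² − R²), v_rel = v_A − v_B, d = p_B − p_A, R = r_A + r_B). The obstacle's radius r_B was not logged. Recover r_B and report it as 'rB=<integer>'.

m = 76
d = (3, -17);  v_rel = (-1, -2),  |v_rel|² = 5
v_rel×d = (-1)·(-17) − (-2)·(3) = 23
since m = R²·5 − 23²:  R² = (529 + 76) / 5 = 121
R = √121 = 11  ⇒  r_B = 11 − 3 = 8

rB=8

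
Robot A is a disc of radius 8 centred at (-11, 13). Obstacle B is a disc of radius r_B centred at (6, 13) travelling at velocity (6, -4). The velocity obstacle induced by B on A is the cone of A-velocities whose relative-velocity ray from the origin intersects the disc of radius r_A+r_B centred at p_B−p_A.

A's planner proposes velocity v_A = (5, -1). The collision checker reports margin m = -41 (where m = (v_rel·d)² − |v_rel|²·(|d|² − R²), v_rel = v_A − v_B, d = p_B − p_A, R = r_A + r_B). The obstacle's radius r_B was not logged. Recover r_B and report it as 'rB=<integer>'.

m = -41
d = (17, 0);  v_rel = (-1, 3),  |v_rel|² = 10
v_rel×d = (-1)·(0) − (3)·(17) = -51
since m = R²·10 − (-51)²:  R² = (2601 + -41) / 10 = 256
R = √256 = 16  ⇒  r_B = 16 − 8 = 8

rB=8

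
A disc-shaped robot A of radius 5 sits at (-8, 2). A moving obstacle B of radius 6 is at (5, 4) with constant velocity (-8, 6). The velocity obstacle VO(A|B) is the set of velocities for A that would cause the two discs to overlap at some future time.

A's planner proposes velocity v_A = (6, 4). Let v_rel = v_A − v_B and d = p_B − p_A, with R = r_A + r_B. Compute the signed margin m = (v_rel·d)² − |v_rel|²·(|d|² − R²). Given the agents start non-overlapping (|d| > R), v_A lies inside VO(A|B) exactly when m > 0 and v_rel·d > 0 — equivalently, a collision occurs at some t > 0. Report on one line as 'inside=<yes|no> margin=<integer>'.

d = (13, 2),  |d|² = 173;  R = 5+6 = 11,  c = 173−11² = 52
v_rel = (14, -2),  |v_rel|² = 200;  v_rel·d = (14)·(13) + (-2)·(2) = 178
200·t² − 356·t + 52 = 0  ⇒  m = 178² − 200·52 = 21284
m = 21284 > 0,  v_rel·d = 178 > 0  ⇒  inside

inside=yes margin=21284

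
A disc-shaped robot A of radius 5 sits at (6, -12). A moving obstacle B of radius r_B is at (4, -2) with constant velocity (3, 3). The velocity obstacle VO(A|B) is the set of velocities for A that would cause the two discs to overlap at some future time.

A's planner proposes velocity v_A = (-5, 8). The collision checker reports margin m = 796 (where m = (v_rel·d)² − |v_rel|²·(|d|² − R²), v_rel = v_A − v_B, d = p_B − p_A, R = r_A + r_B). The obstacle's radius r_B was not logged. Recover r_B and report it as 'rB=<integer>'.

m = 796
d = (-2, 10);  v_rel = (-8, 5),  |v_rel|² = 89
v_rel×d = (-8)·(10) − (5)·(-2) = -70
since m = R²·89 − (-70)²:  R² = (4900 + 796) / 89 = 64
R = √64 = 8  ⇒  r_B = 8 − 5 = 3

rB=3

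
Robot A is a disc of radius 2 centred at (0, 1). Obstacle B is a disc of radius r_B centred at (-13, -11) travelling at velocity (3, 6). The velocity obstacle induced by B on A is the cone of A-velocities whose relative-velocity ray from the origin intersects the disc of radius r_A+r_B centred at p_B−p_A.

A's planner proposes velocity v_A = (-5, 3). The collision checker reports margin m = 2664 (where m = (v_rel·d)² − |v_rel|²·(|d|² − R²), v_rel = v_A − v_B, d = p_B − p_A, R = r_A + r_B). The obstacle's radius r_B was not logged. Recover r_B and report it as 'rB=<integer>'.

m = 2664
d = (-13, -12);  v_rel = (-8, -3),  |v_rel|² = 73
v_rel×d = (-8)·(-12) − (-3)·(-13) = 57
since m = R²·73 − 57²:  R² = (3249 + 2664) / 73 = 81
R = √81 = 9  ⇒  r_B = 9 − 2 = 7

rB=7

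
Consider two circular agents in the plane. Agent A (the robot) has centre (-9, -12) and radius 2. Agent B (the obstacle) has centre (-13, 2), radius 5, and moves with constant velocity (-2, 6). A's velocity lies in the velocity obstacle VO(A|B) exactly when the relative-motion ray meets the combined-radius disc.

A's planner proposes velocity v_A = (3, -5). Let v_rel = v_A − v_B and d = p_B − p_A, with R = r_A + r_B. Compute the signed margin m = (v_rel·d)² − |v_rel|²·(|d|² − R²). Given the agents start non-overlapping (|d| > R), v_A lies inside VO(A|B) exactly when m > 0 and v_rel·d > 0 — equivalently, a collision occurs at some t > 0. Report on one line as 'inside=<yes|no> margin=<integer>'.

d = (-4, 14),  |d|² = 212;  R = 2+5 = 7,  c = 212−7² = 163
v_rel = (5, -11),  |v_rel|² = 146;  v_rel·d = (5)·(-4) + (-11)·(14) = -174
146·t² + 348·t + 163 = 0  ⇒  m = (-174)² − 146·163 = 6478
m = 6478 > 0,  v_rel·d = -174 < 0  ⇒  outside

inside=no margin=6478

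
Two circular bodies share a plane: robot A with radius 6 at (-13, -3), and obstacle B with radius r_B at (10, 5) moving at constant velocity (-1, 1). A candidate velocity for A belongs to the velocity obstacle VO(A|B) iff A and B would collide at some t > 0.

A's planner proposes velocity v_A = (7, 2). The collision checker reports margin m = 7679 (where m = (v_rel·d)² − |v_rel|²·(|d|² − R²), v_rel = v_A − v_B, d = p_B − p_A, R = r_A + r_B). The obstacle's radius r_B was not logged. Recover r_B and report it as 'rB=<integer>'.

m = 7679
d = (23, 8);  v_rel = (8, 1),  |v_rel|² = 65
v_rel×d = (8)·(8) − (1)·(23) = 41
since m = R²·65 − 41²:  R² = (1681 + 7679) / 65 = 144
R = √144 = 12  ⇒  r_B = 12 − 6 = 6

rB=6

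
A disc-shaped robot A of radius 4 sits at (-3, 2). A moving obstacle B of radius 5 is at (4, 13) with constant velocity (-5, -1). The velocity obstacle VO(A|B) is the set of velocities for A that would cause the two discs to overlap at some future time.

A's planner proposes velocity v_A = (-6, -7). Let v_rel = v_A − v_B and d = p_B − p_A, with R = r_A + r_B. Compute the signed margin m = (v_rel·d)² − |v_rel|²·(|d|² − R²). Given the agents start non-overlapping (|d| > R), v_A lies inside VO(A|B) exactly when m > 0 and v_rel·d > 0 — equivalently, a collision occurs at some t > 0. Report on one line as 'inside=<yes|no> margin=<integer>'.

d = (7, 11),  |d|² = 170;  R = 4+5 = 9,  c = 170−9² = 89
v_rel = (-1, -6),  |v_rel|² = 37;  v_rel·d = (-1)·(7) + (-6)·(11) = -73
37·t² + 146·t + 89 = 0  ⇒  m = (-73)² − 37·89 = 2036
m = 2036 > 0,  v_rel·d = -73 < 0  ⇒  outside

inside=no margin=2036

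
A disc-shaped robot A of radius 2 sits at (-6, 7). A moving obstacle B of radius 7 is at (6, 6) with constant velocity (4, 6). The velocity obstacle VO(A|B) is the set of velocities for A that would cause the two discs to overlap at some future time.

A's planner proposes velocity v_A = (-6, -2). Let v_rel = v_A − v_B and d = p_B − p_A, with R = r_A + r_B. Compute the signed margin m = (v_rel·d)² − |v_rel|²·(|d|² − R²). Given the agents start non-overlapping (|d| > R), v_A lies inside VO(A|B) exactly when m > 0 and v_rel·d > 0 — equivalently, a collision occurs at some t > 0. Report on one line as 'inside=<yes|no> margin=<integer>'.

d = (12, -1),  |d|² = 145;  R = 2+7 = 9,  c = 145−9² = 64
v_rel = (-10, -8),  |v_rel|² = 164;  v_rel·d = (-10)·(12) + (-8)·(-1) = -112
164·t² + 224·t + 64 = 0  ⇒  m = (-112)² − 164·64 = 2048
m = 2048 > 0,  v_rel·d = -112 < 0  ⇒  outside

inside=no margin=2048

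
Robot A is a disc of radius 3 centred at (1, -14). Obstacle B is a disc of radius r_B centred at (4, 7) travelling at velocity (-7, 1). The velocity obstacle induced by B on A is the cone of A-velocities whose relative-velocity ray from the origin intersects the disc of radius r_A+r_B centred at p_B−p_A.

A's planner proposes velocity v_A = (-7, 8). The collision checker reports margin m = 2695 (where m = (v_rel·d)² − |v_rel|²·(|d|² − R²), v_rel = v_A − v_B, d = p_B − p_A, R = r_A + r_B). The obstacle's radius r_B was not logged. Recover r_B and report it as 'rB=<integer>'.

m = 2695
d = (3, 21);  v_rel = (0, 7),  |v_rel|² = 49
v_rel×d = (0)·(21) − (7)·(3) = -21
since m = R²·49 − (-21)²:  R² = (441 + 2695) / 49 = 64
R = √64 = 8  ⇒  r_B = 8 − 3 = 5

rB=5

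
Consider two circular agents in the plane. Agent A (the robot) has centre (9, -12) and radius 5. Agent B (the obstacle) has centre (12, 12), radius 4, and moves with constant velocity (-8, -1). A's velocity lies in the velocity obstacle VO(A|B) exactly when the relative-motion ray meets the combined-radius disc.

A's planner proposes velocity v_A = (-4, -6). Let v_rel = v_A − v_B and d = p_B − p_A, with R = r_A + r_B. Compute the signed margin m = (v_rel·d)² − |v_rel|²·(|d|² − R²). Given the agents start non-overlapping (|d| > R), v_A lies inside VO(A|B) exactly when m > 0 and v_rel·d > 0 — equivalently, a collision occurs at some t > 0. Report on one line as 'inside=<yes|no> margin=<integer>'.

d = (3, 24),  |d|² = 585;  R = 5+4 = 9,  c = 585−9² = 504
v_rel = (4, -5),  |v_rel|² = 41;  v_rel·d = (4)·(3) + (-5)·(24) = -108
41·t² + 216·t + 504 = 0  ⇒  m = (-108)² − 41·504 = -9000
m = -9000 < 0,  v_rel·d = -108 < 0  ⇒  outside

inside=no margin=-9000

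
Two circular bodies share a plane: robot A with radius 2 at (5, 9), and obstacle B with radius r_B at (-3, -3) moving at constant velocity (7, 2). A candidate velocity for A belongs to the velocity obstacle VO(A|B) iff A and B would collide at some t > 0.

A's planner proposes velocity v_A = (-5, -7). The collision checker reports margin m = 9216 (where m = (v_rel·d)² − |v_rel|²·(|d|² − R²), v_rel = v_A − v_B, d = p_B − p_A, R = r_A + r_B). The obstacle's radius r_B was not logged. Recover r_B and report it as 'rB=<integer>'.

m = 9216
d = (-8, -12);  v_rel = (-12, -9),  |v_rel|² = 225
v_rel×d = (-12)·(-12) − (-9)·(-8) = 72
since m = R²·225 − 72²:  R² = (5184 + 9216) / 225 = 64
R = √64 = 8  ⇒  r_B = 8 − 2 = 6

rB=6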